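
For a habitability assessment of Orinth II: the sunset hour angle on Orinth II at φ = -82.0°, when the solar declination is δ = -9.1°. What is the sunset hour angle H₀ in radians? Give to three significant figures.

Sunrise equation: cos H₀ = −tan φ · tan δ = -1.1397 ≤ −1, so the host star never sets (polar day) and H₀ = π.

H₀ = 3.14 rad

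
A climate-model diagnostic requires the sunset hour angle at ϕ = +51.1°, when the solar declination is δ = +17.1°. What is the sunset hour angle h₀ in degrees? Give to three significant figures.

cos h₀ = −tan ϕ · tan δ = −tan(+51.1°) × tan(+17.100°) = -0.3813, so h₀ = 1.9620 rad = 112.41°.

h₀ = 112°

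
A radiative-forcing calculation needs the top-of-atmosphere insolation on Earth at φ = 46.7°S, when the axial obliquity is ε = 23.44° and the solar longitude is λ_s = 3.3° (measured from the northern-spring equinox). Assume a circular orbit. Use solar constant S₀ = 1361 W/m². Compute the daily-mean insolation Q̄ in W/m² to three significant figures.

Q̄ ≈ 286 W/m²

Solar declination: sin δ = sin ε · sin λ_s = sin 23.44° × sin 3.3° = 0.02290, so δ = +1.312°.
cos H₀ = −tan(-46.7°) tan(+1.312°) = 0.0243, H₀ = 1.5465 rad.
Bracket: H₀ sin φ sin δ + cos φ cos δ sin H₀ = 1.5465×-0.72777×0.02290 + 0.68582×0.99974×0.99970 = -0.025774 + 0.685436 = 0.659662.
Q̄ = (S₀/π) × [bracket] = (1361/π) × 0.659662 = 285.8 W/m².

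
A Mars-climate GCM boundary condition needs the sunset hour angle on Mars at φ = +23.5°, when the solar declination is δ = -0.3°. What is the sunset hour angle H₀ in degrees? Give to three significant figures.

cos H₀ = −tan φ · tan δ = −tan(+23.5°) × tan(-0.300°) = 0.0023, so H₀ = 1.5685 rad = 89.87°.

H₀ = 89.9°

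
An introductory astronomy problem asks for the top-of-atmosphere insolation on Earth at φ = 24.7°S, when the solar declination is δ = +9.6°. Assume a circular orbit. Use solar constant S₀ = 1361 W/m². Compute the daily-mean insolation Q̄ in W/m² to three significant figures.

cos H₀ = −tan(-24.7°) tan(+9.600°) = 0.0778, H₀ = 1.4929 rad.
Bracket: H₀ sin φ sin δ + cos φ cos δ sin H₀ = 1.4929×-0.41787×0.16677 + 0.90851×0.98600×0.99697 = -0.104037 + 0.893077 = 0.789040.
Q̄ = (S₀/π) × [bracket] = (1361/π) × 0.789040 = 341.8 W/m².

Q̄ ≈ 342 W/m²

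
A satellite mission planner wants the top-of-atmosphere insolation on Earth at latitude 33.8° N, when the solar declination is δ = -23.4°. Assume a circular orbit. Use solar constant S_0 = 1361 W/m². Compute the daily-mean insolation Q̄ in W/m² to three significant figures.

Q̄ ≈ 194 W/m²

cos h₀ = −tan(+33.8°) tan(-23.400°) = 0.2897, h₀ = 1.2769 rad.
Bracket: h₀ sin ϕ sin δ + cos ϕ cos δ sin h₀ = 1.2769×0.55630×-0.39715 + 0.83098×0.91775×0.95712 = -0.282111 + 0.729930 = 0.447819.
Q̄ = (S_0/π) × [bracket] = (1361/π) × 0.447819 = 194.0 W/m².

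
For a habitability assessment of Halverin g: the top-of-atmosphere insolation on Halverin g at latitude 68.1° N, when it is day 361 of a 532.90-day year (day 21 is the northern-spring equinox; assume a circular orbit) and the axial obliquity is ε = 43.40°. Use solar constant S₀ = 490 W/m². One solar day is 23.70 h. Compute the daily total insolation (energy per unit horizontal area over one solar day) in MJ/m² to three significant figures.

Solar longitude: λ_s = 360° × (361 − 21)/532.90 = 229.687°.
sin δ = sin 43.40° × sin 229.687° = -0.52392, so δ = -31.595°.
cos H₀ = −tan(+68.1°) tan(-31.595°) = 1.5301 ≥ 1 ⇒ polar night, H₀ = 0 and Q̄ = 0.
Daily total = Q̄ × 23.70 h × 3600 s/h = 0.00 MJ/m².

0.00 MJ/m²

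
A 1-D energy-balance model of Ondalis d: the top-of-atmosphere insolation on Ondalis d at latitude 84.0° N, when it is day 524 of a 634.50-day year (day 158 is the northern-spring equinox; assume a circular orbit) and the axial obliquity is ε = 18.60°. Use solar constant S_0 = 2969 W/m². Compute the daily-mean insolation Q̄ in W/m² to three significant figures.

Q̄ ≈ 0.00 W/m²

Solar longitude: L_s = 360° × (524 − 158)/634.50 = 207.660°.
sin δ = sin 18.60° × sin 207.660° = -0.14807, so δ = -8.515°.
cos h₀ = −tan(+84.0°) tan(-8.515°) = 1.4245 ≥ 1 ⇒ polar night, h₀ = 0 and Q̄ = 0.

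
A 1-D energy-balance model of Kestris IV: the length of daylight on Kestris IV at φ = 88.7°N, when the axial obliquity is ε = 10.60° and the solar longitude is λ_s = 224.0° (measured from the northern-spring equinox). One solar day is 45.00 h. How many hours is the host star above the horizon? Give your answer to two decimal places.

Solar declination: sin δ = sin ε · sin λ_s = sin 10.60° × sin 224.0° = -0.12778, so δ = -7.342°.
cos H₀ = −tan φ · tan δ = 5.6775 ≥ 1, so the host star never rises (polar night) and H₀ = 0.
Daylight = 2H₀/(2π) × 45.00 h = (0.0000/π) × 45.00 = 0.00 h.

0.00 h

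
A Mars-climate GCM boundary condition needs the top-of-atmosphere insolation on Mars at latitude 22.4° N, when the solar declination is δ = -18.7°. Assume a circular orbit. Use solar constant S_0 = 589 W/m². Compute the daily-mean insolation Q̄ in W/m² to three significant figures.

cos h₀ = −tan(+22.4°) tan(-18.700°) = 0.1395, h₀ = 1.4308 rad.
Bracket: h₀ sin ϕ sin δ + cos ϕ cos δ sin h₀ = 1.4308×0.38107×-0.32061 + 0.92455×0.94721×0.99022 = -0.174808 + 0.867178 = 0.692370.
Q̄ = (S_0/π) × [bracket] = (589/π) × 0.692370 = 129.8 W/m².

Q̄ ≈ 130 W/m²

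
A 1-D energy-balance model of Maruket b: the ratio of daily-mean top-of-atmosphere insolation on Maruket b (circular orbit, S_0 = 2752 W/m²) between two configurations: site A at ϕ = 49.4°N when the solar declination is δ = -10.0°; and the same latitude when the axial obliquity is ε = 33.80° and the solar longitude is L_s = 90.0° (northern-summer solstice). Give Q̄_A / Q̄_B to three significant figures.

Q̄_A / Q̄_B ≈ 0.324

— Configuration A (ϕ=+49.4°):
cos h₀ = −tan(+49.4°) tan(-10.000°) = 0.2057, h₀ = 1.3636 rad.
Bracket: h₀ sin ϕ sin δ + cos ϕ cos δ sin h₀ = 1.3636×0.75927×-0.17365 + 0.65077×0.98481×0.97861 = -0.179787 + 0.627176 = 0.447389.
Q̄ = (S_0/π) × [bracket] = (2752/π) × 0.447389 = 391.91 W/m².
— Configuration B (ϕ=+49.4°):
Solar declination: sin δ = sin ε · sin L_s = sin 33.80° × sin 90.0° = 0.55630, so δ = +33.800°.
cos h₀ = −tan(+49.4°) tan(+33.800°) = -0.7811, h₀ = 2.4671 rad.
Bracket: h₀ sin ϕ sin δ + cos ϕ cos δ sin h₀ = 2.4671×0.75927×0.55630 + 0.65077×0.83098×0.62447 = 1.042058 + 0.337699 = 1.379757.
Q̄ = (S_0/π) × [bracket] = (2752/π) × 1.379757 = 1208.7 W/m².
Ratio Q̄_A / Q̄_B = 391.91 / 1208.7 = 0.3242.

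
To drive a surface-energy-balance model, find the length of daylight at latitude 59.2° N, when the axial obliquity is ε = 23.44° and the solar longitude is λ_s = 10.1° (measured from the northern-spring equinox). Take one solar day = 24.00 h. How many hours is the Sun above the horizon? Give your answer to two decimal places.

12.90 h

Solar declination: sin δ = sin ε · sin λ_s = sin 23.44° × sin 10.1° = 0.06976, so δ = +4.000°.
cos H₀ = −tan φ · tan δ = −tan(+59.2°) × tan(+4.000°) = -0.1173, so H₀ = 1.6884 rad = 96.74°.
Daylight = 2H₀/(2π) × 24.00 h = (1.6884/π) × 24.00 = 12.90 h.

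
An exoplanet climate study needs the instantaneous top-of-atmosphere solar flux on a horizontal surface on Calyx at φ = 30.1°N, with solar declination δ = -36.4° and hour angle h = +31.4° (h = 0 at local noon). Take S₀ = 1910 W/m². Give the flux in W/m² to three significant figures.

cos θ_z = sin φ sin δ + cos φ cos δ cos h = -0.297606 + 0.594374 = 0.296768.
Flux = S₀ · cos θ_z = 1910 × 0.296768 = 566.8 W/m².

567 W/m²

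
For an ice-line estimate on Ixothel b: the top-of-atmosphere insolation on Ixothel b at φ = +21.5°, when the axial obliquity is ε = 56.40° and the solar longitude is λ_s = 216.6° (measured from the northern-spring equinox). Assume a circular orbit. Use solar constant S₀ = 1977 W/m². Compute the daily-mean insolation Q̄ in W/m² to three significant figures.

Solar declination: sin δ = sin ε · sin λ_s = sin 56.40° × sin 216.6° = -0.49661, so δ = -29.776°.
cos H₀ = −tan(+21.5°) tan(-29.776°) = 0.2254, H₀ = 1.3435 rad.
Bracket: H₀ sin φ sin δ + cos φ cos δ sin H₀ = 1.3435×0.36650×-0.49661 + 0.93042×0.86797×0.97427 = -0.244527 + 0.786798 = 0.542271.
Q̄ = (S₀/π) × [bracket] = (1977/π) × 0.542271 = 341.3 W/m².

Q̄ ≈ 341 W/m²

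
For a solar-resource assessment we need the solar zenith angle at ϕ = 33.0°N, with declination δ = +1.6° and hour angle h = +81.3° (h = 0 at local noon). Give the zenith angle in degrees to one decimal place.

θ_z = 81.8°

cos θ_z = sin ϕ sin δ + cos ϕ cos δ cos h = 0.015207 + 0.126809 = 0.142016.
θ_z = arccos(0.142016) = 81.8°.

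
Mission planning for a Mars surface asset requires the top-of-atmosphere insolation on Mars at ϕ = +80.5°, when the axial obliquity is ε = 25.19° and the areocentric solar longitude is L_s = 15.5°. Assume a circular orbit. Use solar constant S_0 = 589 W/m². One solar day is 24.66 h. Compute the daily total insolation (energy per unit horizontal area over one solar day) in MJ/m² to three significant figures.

6.33 MJ/m²

sin δ = sin 25.19° × sin 15.5° = 0.11374, so δ = +6.531°.
cos h₀ = −tan(+80.5°) tan(+6.531°) = -0.6841, h₀ = 2.3242 rad.
Bracket: h₀ sin ϕ sin δ + cos ϕ cos δ sin h₀ = 2.3242×0.98629×0.11374 + 0.16505×0.99351×0.72935 = 0.260730 + 0.119598 = 0.380328.
Q̄ = (S_0/π) × [bracket] = (589/π) × 0.380328 = 71.306 W/m².
Daily total = Q̄ × 24.66 h × 3600 s/h = 71.306 × 24.66 × 3600 / 10⁶ = 6.330 MJ/m².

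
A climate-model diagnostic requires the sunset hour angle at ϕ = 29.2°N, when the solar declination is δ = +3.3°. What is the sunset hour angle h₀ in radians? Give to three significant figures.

h₀ = 1.60 rad

cos h₀ = −tan ϕ · tan δ = −tan(+29.2°) × tan(+3.300°) = -0.0322, so h₀ = 1.6030 rad = 91.85°.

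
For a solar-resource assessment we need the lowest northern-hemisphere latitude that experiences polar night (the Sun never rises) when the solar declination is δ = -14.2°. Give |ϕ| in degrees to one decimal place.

|ϕ| = 75.8°

Polar night requires cos h₀ = −tan ϕ tan δ ≥ 1, i.e. tan ϕ tan δ ≤ −1.
The boundary is |tan ϕ| · |tan δ| = 1, so |ϕ| = 90° − |δ| = 90° − 14.2° = 75.8° in the northern hemisphere.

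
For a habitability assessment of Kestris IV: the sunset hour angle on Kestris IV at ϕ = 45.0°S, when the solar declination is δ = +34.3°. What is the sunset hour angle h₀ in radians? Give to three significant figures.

cos h₀ = −tan ϕ · tan δ = −tan(-45.0°) × tan(+34.300°) = 0.6822, so h₀ = 0.8201 rad = 46.99°.

h₀ = 0.820 rad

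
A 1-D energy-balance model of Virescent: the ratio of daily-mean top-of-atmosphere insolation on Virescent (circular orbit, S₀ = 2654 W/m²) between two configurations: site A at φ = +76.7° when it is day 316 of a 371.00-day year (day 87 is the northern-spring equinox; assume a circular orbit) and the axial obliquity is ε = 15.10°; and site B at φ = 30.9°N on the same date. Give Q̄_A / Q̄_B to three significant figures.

— Configuration A (φ=+76.7°):
Solar longitude: λ_s = 360° × (316 − 87)/371.00 = 222.210°.
sin δ = sin 15.10° × sin 222.210° = -0.17502, so δ = -10.080°.
cos H₀ = −tan(+76.7°) tan(-10.080°) = 0.7520, H₀ = 0.7197 rad.
Bracket: H₀ sin φ sin δ + cos φ cos δ sin H₀ = 0.7197×0.97318×-0.17502 + 0.23005×0.98456×0.65917 = -0.122584 + 0.149301 = 0.026717.
Q̄ = (S₀/π) × [bracket] = (2654/π) × 0.026717 = 22.570 W/m².
— Configuration B (φ=+30.9°):
cos H₀ = −tan(+30.9°) tan(-10.080°) = 0.1064, H₀ = 1.4642 rad.
Bracket: H₀ sin φ sin δ + cos φ cos δ sin H₀ = 1.4642×0.51354×-0.17502 + 0.85806×0.98456×0.99432 = -0.131602 + 0.840013 = 0.708411.
Q̄ = (S₀/π) × [bracket] = (2654/π) × 0.708411 = 598.46 W/m².
Ratio Q̄_A / Q̄_B = 22.570 / 598.46 = 0.03771.

Q̄_A / Q̄_B ≈ 0.0377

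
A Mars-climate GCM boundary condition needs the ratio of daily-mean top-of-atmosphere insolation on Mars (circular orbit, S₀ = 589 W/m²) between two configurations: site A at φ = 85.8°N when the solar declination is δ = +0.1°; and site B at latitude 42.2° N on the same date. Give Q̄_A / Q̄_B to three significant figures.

— Configuration A (φ=+85.8°):
cos H₀ = −tan(+85.8°) tan(+0.100°) = -0.0238, H₀ = 1.5946 rad.
Bracket: H₀ sin φ sin δ + cos φ cos δ sin H₀ = 1.5946×0.99731×0.00175 + 0.07324×1.00000×0.99972 = 0.002783 + 0.073219 = 0.076002.
Q̄ = (S₀/π) × [bracket] = (589/π) × 0.076002 = 14.249 W/m².
— Configuration B (φ=+42.2°):
cos H₀ = −tan(+42.2°) tan(+0.100°) = -0.0016, H₀ = 1.5724 rad.
Bracket: H₀ sin φ sin δ + cos φ cos δ sin H₀ = 1.5724×0.67172×0.00175 + 0.74080×1.00000×1.00000 = 0.001848 + 0.740800 = 0.742648.
Q̄ = (S₀/π) × [bracket] = (589/π) × 0.742648 = 139.24 W/m².
Ratio Q̄_A / Q̄_B = 14.249 / 139.24 = 0.1023.

Q̄_A / Q̄_B ≈ 0.102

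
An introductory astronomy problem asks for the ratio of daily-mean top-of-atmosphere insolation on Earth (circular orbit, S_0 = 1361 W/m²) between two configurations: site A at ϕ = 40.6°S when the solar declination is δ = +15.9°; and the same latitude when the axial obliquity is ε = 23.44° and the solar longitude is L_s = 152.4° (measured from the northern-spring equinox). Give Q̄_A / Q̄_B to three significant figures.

Q̄_A / Q̄_B ≈ 0.832

— Configuration A (ϕ=-40.6°):
cos h₀ = −tan(-40.6°) tan(+15.900°) = 0.2442, h₀ = 1.3242 rad.
Bracket: h₀ sin ϕ sin δ + cos ϕ cos δ sin h₀ = 1.3242×-0.65077×0.27396 + 0.75927×0.96174×0.96974 = -0.236085 + 0.708124 = 0.472039.
Q̄ = (S_0/π) × [bracket] = (1361/π) × 0.472039 = 204.50 W/m².
— Configuration B (ϕ=-40.6°):
Solar declination: sin δ = sin ε · sin L_s = sin 23.44° × sin 152.4° = 0.18429, so δ = +10.620°.
cos h₀ = −tan(-40.6°) tan(+10.620°) = 0.1607, h₀ = 1.4094 rad.
Bracket: h₀ sin ϕ sin δ + cos ϕ cos δ sin h₀ = 1.4094×-0.65077×0.18429 + 0.75927×0.98287×0.98700 = -0.169030 + 0.736562 = 0.567532.
Q̄ = (S_0/π) × [bracket] = (1361/π) × 0.567532 = 245.87 W/m².
Ratio Q̄_A / Q̄_B = 204.50 / 245.87 = 0.8317.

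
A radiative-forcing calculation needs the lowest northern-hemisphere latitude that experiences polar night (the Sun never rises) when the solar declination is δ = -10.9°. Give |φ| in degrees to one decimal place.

|φ| = 79.1°

Polar night requires cos H₀ = −tan φ tan δ ≥ 1, i.e. tan φ tan δ ≤ −1.
The boundary is |tan φ| · |tan δ| = 1, so |φ| = 90° − |δ| = 90° − 10.9° = 79.1° in the northern hemisphere.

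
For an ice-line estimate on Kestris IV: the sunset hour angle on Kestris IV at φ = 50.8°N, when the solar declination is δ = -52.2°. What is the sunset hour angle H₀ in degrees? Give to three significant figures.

H₀ = 0.00°

cos H₀ = −tan φ · tan δ = 1.5807 ≥ 1, so the host star never rises (polar night) and H₀ = 0.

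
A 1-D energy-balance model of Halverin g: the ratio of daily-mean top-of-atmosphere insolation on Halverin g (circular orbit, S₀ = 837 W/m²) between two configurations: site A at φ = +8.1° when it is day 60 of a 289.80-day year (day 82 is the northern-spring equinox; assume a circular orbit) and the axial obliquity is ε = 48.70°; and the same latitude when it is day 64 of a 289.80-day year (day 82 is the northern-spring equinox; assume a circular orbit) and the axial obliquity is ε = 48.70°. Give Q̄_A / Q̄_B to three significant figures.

— Configuration A (φ=+8.1°):
Solar longitude: λ_s = 360° × (60 − 82)/289.80 = -27.329°, i.e. -27.329° + 360° = 332.671°.
sin δ = sin 48.70° × sin 332.671° = -0.34491, so δ = -20.176°.
cos H₀ = −tan(+8.1°) tan(-20.176°) = 0.0523, H₀ = 1.5185 rad.
Bracket: H₀ sin φ sin δ + cos φ cos δ sin H₀ = 1.5185×0.14090×-0.34491 + 0.99002×0.93864×0.99863 = -0.073796 + 0.927999 = 0.854203.
Q̄ = (S₀/π) × [bracket] = (837/π) × 0.854203 = 227.58 W/m².
— Configuration B (φ=+8.1°):
Solar longitude: λ_s = 360° × (64 − 82)/289.80 = -22.360°, i.e. -22.360° + 360° = 337.640°.
sin δ = sin 48.70° × sin 337.640° = -0.28580, so δ = -16.607°.
cos H₀ = −tan(+8.1°) tan(-16.607°) = 0.0424, H₀ = 1.5283 rad.
Bracket: H₀ sin φ sin δ + cos φ cos δ sin H₀ = 1.5283×0.14090×-0.28580 + 0.99002×0.95829×0.99910 = -0.061543 + 0.947872 = 0.886329.
Q̄ = (S₀/π) × [bracket] = (837/π) × 0.886329 = 236.14 W/m².
Ratio Q̄_A / Q̄_B = 227.58 / 236.14 = 0.9638.

Q̄_A / Q̄_B ≈ 0.964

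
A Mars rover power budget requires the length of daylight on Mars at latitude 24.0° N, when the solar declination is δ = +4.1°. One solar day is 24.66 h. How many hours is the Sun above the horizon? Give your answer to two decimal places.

12.58 h

cos H₀ = −tan φ · tan δ = −tan(+24.0°) × tan(+4.100°) = -0.0319, so H₀ = 1.6027 rad = 91.83°.
Daylight = 2H₀/(2π) × 24.66 h = (1.6027/π) × 24.66 = 12.58 h.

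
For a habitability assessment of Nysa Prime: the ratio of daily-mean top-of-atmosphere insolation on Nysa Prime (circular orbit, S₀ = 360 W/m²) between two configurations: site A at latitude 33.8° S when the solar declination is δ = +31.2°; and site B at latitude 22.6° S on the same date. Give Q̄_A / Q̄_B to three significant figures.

— Configuration A (φ=-33.8°):
cos H₀ = −tan(-33.8°) tan(+31.200°) = 0.4054, H₀ = 1.1533 rad.
Bracket: H₀ sin φ sin δ + cos φ cos δ sin H₀ = 1.1533×-0.55630×0.51803 + 0.83098×0.85536×0.91413 = -0.332358 + 0.649752 = 0.317394.
Q̄ = (S₀/π) × [bracket] = (360/π) × 0.317394 = 36.371 W/m².
— Configuration B (φ=-22.6°):
cos H₀ = −tan(-22.6°) tan(+31.200°) = 0.2521, H₀ = 1.3160 rad.
Bracket: H₀ sin φ sin δ + cos φ cos δ sin H₀ = 1.3160×-0.38430×0.51803 + 0.92321×0.85536×0.96770 = -0.261988 + 0.764170 = 0.502182.
Q̄ = (S₀/π) × [bracket] = (360/π) × 0.502182 = 57.546 W/m².
Ratio Q̄_A / Q̄_B = 36.371 / 57.546 = 0.6320.

Q̄_A / Q̄_B ≈ 0.632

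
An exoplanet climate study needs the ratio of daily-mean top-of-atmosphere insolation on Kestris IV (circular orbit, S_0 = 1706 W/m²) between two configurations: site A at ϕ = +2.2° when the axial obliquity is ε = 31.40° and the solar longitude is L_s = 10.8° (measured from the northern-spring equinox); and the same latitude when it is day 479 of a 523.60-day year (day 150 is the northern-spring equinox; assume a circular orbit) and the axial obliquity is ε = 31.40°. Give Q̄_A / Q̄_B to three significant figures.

— Configuration A (ϕ=+2.2°):
Solar declination: sin δ = sin ε · sin L_s = sin 31.40° × sin 10.8° = 0.09763, so δ = +5.603°.
cos h₀ = −tan(+2.2°) tan(+5.603°) = -0.0038, h₀ = 1.5746 rad.
Bracket: h₀ sin ϕ sin δ + cos ϕ cos δ sin h₀ = 1.5746×0.03839×0.09763 + 0.99926×0.99522×0.99999 = 0.005902 + 0.994474 = 1.000376.
Q̄ = (S_0/π) × [bracket] = (1706/π) × 1.000376 = 543.24 W/m².
— Configuration B (ϕ=+2.2°):
Solar longitude: L_s = 360° × (479 − 150)/523.60 = 226.203°.
sin δ = sin 31.40° × sin 226.203° = -0.37606, so δ = -22.090°.
cos h₀ = −tan(+2.2°) tan(-22.090°) = 0.0156, h₀ = 1.5552 rad.
Bracket: h₀ sin ϕ sin δ + cos ϕ cos δ sin h₀ = 1.5552×0.03839×-0.37606 + 0.99926×0.92659×0.99988 = -0.022452 + 0.925793 = 0.903341.
Q̄ = (S_0/π) × [bracket] = (1706/π) × 0.903341 = 490.55 W/m².
Ratio Q̄_A / Q̄_B = 543.24 / 490.55 = 1.107.

Q̄_A / Q̄_B ≈ 1.11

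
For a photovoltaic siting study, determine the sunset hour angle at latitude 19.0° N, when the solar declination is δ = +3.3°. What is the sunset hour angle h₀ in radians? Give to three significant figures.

h₀ = 1.59 rad

cos h₀ = −tan ϕ · tan δ = −tan(+19.0°) × tan(+3.300°) = -0.0199, so h₀ = 1.5907 rad = 91.14°.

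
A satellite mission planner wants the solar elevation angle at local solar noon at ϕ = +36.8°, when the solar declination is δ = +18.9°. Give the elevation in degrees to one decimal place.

72.1°

At local noon the hour angle is zero, so the zenith angle equals |ϕ − δ| = |+36.8° − (+18.900°)| = 17.900°.
Elevation = 90° − 17.900° = 72.1°.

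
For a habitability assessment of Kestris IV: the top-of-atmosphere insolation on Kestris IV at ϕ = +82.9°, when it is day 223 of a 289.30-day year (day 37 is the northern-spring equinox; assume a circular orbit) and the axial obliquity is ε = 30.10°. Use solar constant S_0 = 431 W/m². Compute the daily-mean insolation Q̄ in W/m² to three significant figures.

Solar longitude: L_s = 360° × (223 − 37)/289.30 = 231.455°.
sin δ = sin 30.10° × sin 231.455° = -0.39224, so δ = -23.094°.
cos h₀ = −tan(+82.9°) tan(-23.094°) = 3.4235 ≥ 1 ⇒ polar night, h₀ = 0 and Q̄ = 0.

Q̄ ≈ 0.00 W/m²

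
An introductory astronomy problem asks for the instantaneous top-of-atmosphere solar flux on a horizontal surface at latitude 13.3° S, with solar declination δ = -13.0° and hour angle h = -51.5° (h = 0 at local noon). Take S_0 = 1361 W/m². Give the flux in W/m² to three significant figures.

cos θ_z = sin ϕ sin δ + cos ϕ cos δ cos h = 0.051750 + 0.590291 = 0.642041.
Flux = S_0 · cos θ_z = 1361 × 0.642041 = 873.8 W/m².

874 W/m²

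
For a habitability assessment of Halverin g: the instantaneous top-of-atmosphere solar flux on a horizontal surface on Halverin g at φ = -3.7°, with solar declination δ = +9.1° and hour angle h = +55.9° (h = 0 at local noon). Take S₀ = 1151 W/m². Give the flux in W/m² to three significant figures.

cos θ_z = sin φ sin δ + cos φ cos δ cos h = -0.010206 + 0.552429 = 0.542223.
Flux = S₀ · cos θ_z = 1151 × 0.542223 = 624.1 W/m².

624 W/m²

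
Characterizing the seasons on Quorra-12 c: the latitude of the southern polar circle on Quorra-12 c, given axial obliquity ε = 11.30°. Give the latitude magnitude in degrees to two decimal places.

78.70°

The polar circle is the lowest latitude that experiences at least one full rotation of continuous darkness at the northern-summer solstice; it lies at |φ| = 90° − ε = 90° − 11.30° = 78.70°.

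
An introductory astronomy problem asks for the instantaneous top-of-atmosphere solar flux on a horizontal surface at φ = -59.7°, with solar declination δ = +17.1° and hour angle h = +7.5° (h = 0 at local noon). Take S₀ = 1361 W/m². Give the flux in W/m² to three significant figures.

305 W/m²

cos θ_z = sin φ sin δ + cos φ cos δ cos h = -0.253873 + 0.478098 = 0.224225.
Flux = S₀ · cos θ_z = 1361 × 0.224225 = 305.2 W/m².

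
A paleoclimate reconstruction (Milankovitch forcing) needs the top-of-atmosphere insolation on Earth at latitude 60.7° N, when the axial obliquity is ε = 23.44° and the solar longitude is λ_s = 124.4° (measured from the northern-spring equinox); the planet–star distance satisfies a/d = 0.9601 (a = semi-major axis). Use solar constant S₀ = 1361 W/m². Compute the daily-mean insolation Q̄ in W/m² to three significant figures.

Q̄ ≈ 401 W/m²

Solar declination: sin δ = sin ε · sin λ_s = sin 23.44° × sin 124.4° = 0.32822, so δ = +19.161°.
cos H₀ = −tan(+60.7°) tan(+19.161°) = -0.6192, H₀ = 2.2385 rad.
Bracket: H₀ sin φ sin δ + cos φ cos δ sin H₀ = 2.2385×0.87207×0.32822 + 0.48938×0.94460×0.78525 = 0.640728 + 0.362996 = 1.003724.
Inverse-square distance factor (a/d)² = 0.9601² = 0.921792.
Q̄ = (S₀/π) × 0.921792 × [bracket] = (1361/π) × 0.921792 × 1.003724 = 400.8 W/m².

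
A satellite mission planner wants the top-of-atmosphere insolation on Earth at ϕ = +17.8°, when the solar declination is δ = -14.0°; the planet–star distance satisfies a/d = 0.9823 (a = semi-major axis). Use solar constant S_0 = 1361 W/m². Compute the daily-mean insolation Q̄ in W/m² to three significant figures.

cos h₀ = −tan(+17.8°) tan(-14.000°) = 0.0801, h₀ = 1.4907 rad.
Bracket: h₀ sin ϕ sin δ + cos ϕ cos δ sin h₀ = 1.4907×0.30570×-0.24192 + 0.95213×0.97030×0.99679 = -0.110245 + 0.920886 = 0.810641.
Inverse-square distance factor (a/d)² = 0.9823² = 0.964913.
Q̄ = (S_0/π) × 0.964913 × [bracket] = (1361/π) × 0.964913 × 0.810641 = 338.9 W/m².

Q̄ ≈ 339 W/m²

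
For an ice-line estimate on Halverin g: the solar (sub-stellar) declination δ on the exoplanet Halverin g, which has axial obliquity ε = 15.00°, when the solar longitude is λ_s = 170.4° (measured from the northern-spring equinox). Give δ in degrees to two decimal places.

δ = +2.47°

sin δ = sin ε · sin λ_s = sin 15.00° × sin 170.4° = 0.043163.
δ = arcsin(0.043163) = +2.47°.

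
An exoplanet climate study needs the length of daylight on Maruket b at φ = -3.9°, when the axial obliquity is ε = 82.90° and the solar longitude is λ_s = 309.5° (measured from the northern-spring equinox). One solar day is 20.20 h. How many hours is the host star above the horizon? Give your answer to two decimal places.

10.62 h

Solar declination: sin δ = sin ε · sin λ_s = sin 82.90° × sin 309.5° = -0.76571, so δ = -49.970°.
cos H₀ = −tan φ · tan δ = −tan(-3.9°) × tan(-49.970°) = -0.0812, so H₀ = 1.6520 rad = 94.66°.
Daylight = 2H₀/(2π) × 20.20 h = (1.6520/π) × 20.20 = 10.62 h.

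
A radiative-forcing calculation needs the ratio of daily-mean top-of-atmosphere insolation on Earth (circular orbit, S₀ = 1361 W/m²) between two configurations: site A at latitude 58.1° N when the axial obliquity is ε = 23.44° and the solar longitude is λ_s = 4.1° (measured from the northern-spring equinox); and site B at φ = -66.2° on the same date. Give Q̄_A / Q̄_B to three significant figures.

Q̄_A / Q̄_B ≈ 1.56

— Configuration A (φ=+58.1°):
Solar declination: sin δ = sin ε · sin λ_s = sin 23.44° × sin 4.1° = 0.02844, so δ = +1.630°.
cos H₀ = −tan(+58.1°) tan(+1.630°) = -0.0457, H₀ = 1.6165 rad.
Bracket: H₀ sin φ sin δ + cos φ cos δ sin H₀ = 1.6165×0.84897×0.02844 + 0.52844×0.99960×0.99895 = 0.039030 + 0.527674 = 0.566704.
Q̄ = (S₀/π) × [bracket] = (1361/π) × 0.566704 = 245.51 W/m².
— Configuration B (φ=-66.2°):
cos H₀ = −tan(-66.2°) tan(+1.630°) = 0.0645, H₀ = 1.5062 rad.
Bracket: H₀ sin φ sin δ + cos φ cos δ sin H₀ = 1.5062×-0.91496×0.02844 + 0.40355×0.99960×0.99792 = -0.039194 + 0.402550 = 0.363356.
Q̄ = (S₀/π) × [bracket] = (1361/π) × 0.363356 = 157.41 W/m².
Ratio Q̄_A / Q̄_B = 245.51 / 157.41 = 1.560.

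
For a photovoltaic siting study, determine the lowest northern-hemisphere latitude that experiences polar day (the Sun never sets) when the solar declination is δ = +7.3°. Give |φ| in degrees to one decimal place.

Polar day requires cos H₀ = −tan φ tan δ ≤ −1, i.e. tan φ tan δ ≥ 1.
The boundary is |tan φ| · |tan δ| = 1, so |φ| = 90° − |δ| = 90° − 7.3° = 82.7° in the northern hemisphere.

|φ| = 82.7°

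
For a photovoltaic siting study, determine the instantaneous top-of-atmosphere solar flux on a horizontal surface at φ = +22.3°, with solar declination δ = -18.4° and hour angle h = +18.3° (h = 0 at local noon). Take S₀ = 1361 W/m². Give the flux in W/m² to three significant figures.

cos θ_z = sin φ sin δ + cos φ cos δ cos h = -0.119775 + 0.833509 = 0.713734.
Flux = S₀ · cos θ_z = 1361 × 0.713734 = 971.4 W/m².

971 W/m²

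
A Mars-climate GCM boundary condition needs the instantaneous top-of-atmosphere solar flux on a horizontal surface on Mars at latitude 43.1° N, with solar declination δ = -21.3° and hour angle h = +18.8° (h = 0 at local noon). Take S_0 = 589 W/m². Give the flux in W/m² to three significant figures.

233 W/m²

cos θ_z = sin ϕ sin δ + cos ϕ cos δ cos h = -0.248200 + 0.643992 = 0.395792.
Flux = S_0 · cos θ_z = 589 × 0.395792 = 233.1 W/m².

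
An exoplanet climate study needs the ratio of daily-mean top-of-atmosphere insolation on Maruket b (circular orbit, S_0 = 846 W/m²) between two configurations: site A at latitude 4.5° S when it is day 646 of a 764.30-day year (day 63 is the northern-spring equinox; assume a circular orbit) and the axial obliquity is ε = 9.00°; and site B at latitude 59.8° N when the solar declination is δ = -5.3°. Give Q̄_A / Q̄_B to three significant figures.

— Configuration A (ϕ=-4.5°):
Solar longitude: L_s = 360° × (646 − 63)/764.30 = 274.604°.
sin δ = sin 9.00° × sin 274.604° = -0.15593, so δ = -8.971°.
cos h₀ = −tan(-4.5°) tan(-8.971°) = -0.0124, h₀ = 1.5832 rad.
Bracket: h₀ sin ϕ sin δ + cos ϕ cos δ sin h₀ = 1.5832×-0.07846×-0.15593 + 0.99692×0.98777×0.99992 = 0.019369 + 0.984649 = 1.004018.
Q̄ = (S_0/π) × [bracket] = (846/π) × 1.004018 = 270.37 W/m².
— Configuration B (ϕ=+59.8°):
cos h₀ = −tan(+59.8°) tan(-5.300°) = 0.1594, h₀ = 1.4107 rad.
Bracket: h₀ sin ϕ sin δ + cos ϕ cos δ sin h₀ = 1.4107×0.86427×-0.09237 + 0.50302×0.99572×0.98722 = -0.112620 + 0.494466 = 0.381846.
Q̄ = (S_0/π) × [bracket] = (846/π) × 0.381846 = 102.83 W/m².
Ratio Q̄_A / Q̄_B = 270.37 / 102.83 = 2.629.

Q̄_A / Q̄_B ≈ 2.63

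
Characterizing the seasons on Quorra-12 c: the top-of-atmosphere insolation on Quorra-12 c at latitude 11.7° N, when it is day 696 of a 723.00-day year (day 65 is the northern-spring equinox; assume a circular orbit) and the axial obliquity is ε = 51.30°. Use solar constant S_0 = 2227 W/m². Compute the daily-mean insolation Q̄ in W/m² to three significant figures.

Q̄ ≈ 455 W/m²

Solar longitude: L_s = 360° × (696 − 65)/723.00 = 314.191°.
sin δ = sin 51.30° × sin 314.191° = -0.55959, so δ = -34.027°.
cos h₀ = −tan(+11.7°) tan(-34.027°) = 0.1398, h₀ = 1.4305 rad.
Bracket: h₀ sin ϕ sin δ + cos ϕ cos δ sin h₀ = 1.4305×0.20279×-0.55959 + 0.97922×0.82877×0.99018 = -0.162332 + 0.803579 = 0.641247.
Q̄ = (S_0/π) × [bracket] = (2227/π) × 0.641247 = 454.6 W/m².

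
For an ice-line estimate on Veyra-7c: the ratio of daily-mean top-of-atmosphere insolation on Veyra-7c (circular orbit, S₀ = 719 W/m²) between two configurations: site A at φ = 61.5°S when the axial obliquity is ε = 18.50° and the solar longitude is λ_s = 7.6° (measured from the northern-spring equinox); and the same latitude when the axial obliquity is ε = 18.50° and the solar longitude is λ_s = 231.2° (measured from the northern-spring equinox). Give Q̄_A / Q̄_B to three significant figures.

— Configuration A (φ=-61.5°):
Solar declination: sin δ = sin ε · sin λ_s = sin 18.50° × sin 7.6° = 0.04197, so δ = +2.405°.
cos H₀ = −tan(-61.5°) tan(+2.405°) = 0.0774, H₀ = 1.4934 rad.
Bracket: H₀ sin φ sin δ + cos φ cos δ sin H₀ = 1.4934×-0.87882×0.04197 + 0.47716×0.99912×0.99700 = -0.055083 + 0.475310 = 0.420227.
Q̄ = (S₀/π) × [bracket] = (719/π) × 0.420227 = 96.175 W/m².
— Configuration B (φ=-61.5°):
Solar declination: sin δ = sin ε · sin λ_s = sin 18.50° × sin 231.2° = -0.24729, so δ = -14.317°.
cos H₀ = −tan(-61.5°) tan(-14.317°) = -0.4700, H₀ = 2.0601 rad.
Bracket: H₀ sin φ sin δ + cos φ cos δ sin H₀ = 2.0601×-0.87882×-0.24729 + 0.47716×0.96894×0.88264 = 0.447708 + 0.408079 = 0.855787.
Q̄ = (S₀/π) × [bracket] = (719/π) × 0.855787 = 195.86 W/m².
Ratio Q̄_A / Q̄_B = 96.175 / 195.86 = 0.4910.

Q̄_A / Q̄_B ≈ 0.491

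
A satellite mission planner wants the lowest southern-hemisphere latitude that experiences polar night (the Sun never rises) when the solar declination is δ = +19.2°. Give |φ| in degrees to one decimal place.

|φ| = 70.8°

Polar night requires cos H₀ = −tan φ tan δ ≥ 1, i.e. tan φ tan δ ≤ −1.
The boundary is |tan φ| · |tan δ| = 1, so |φ| = 90° − |δ| = 90° − 19.2° = 70.8° in the southern hemisphere.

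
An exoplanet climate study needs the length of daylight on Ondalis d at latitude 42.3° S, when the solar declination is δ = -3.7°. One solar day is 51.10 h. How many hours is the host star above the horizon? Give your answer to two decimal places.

cos H₀ = −tan φ · tan δ = −tan(-42.3°) × tan(-3.700°) = -0.0588, so H₀ = 1.6297 rad = 93.37°.
Daylight = 2H₀/(2π) × 51.10 h = (1.6297/π) × 51.10 = 26.51 h.

26.51 h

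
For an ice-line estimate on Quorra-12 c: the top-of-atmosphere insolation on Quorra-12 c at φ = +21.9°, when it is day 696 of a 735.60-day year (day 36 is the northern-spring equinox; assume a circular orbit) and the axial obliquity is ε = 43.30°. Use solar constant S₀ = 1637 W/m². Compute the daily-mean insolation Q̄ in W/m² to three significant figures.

Solar longitude: λ_s = 360° × (696 − 36)/735.60 = 323.002°.
sin δ = sin 43.30° × sin 323.002° = -0.41272, so δ = -24.376°.
cos H₀ = −tan(+21.9°) tan(-24.376°) = 0.1821, H₀ = 1.3876 rad.
Bracket: H₀ sin φ sin δ + cos φ cos δ sin H₀ = 1.3876×0.37299×-0.41272 + 0.92784×0.91086×0.98327 = -0.213608 + 0.830993 = 0.617385.
Q̄ = (S₀/π) × [bracket] = (1637/π) × 0.617385 = 321.7 W/m².

Q̄ ≈ 322 W/m²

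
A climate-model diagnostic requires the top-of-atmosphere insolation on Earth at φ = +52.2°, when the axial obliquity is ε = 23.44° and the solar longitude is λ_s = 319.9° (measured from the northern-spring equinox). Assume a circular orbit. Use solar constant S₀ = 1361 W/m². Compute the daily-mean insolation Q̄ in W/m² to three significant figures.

Q̄ ≈ 134 W/m²

Solar declination: sin δ = sin ε · sin λ_s = sin 23.44° × sin 319.9° = -0.25622, so δ = -14.846°.
cos H₀ = −tan(+52.2°) tan(-14.846°) = 0.3417, H₀ = 1.2220 rad.
Bracket: H₀ sin φ sin δ + cos φ cos δ sin H₀ = 1.2220×0.79016×-0.25622 + 0.61291×0.96662×0.93980 = -0.247400 + 0.556786 = 0.309386.
Q̄ = (S₀/π) × [bracket] = (1361/π) × 0.309386 = 134.0 W/m².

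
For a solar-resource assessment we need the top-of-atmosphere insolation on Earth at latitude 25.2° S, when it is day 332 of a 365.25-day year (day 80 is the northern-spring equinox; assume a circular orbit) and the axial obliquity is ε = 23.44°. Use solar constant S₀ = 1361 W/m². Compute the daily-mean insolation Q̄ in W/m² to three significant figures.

Q̄ ≈ 478 W/m²

Solar longitude: λ_s = 360° × (332 − 80)/365.25 = 248.378°.
sin δ = sin 23.44° × sin 248.378° = -0.36980, so δ = -21.703°.
cos H₀ = −tan(-25.2°) tan(-21.703°) = -0.1873, H₀ = 1.7592 rad.
Bracket: H₀ sin φ sin δ + cos φ cos δ sin H₀ = 1.7592×-0.42578×-0.36980 + 0.90483×0.92911×0.98230 = 0.276992 + 0.825806 = 1.102798.
Q̄ = (S₀/π) × [bracket] = (1361/π) × 1.102798 = 477.8 W/m².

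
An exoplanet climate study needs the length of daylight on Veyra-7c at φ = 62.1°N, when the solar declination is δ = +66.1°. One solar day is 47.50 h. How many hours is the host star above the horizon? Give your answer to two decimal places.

47.50 h

Sunrise equation: cos H₀ = −tan φ · tan δ = -4.2620 ≤ −1, so the host star never sets (polar day) and H₀ = π.
Daylight = 2H₀/(2π) × 47.50 h = (3.1416/π) × 47.50 = 47.50 h.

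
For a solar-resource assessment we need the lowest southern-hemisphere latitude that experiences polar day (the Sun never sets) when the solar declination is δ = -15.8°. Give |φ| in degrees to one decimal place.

Polar day requires cos H₀ = −tan φ tan δ ≤ −1, i.e. tan φ tan δ ≥ 1.
The boundary is |tan φ| · |tan δ| = 1, so |φ| = 90° − |δ| = 90° − 15.8° = 74.2° in the southern hemisphere.

|φ| = 74.2°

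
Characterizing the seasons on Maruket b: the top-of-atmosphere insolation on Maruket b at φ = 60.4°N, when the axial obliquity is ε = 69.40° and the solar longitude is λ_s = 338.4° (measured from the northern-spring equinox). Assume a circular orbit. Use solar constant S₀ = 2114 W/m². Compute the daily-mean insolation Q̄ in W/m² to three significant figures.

Q̄ ≈ 63.1 W/m²

Solar declination: sin δ = sin ε · sin λ_s = sin 69.40° × sin 338.4° = -0.34459, so δ = -20.157°.
cos H₀ = −tan(+60.4°) tan(-20.157°) = 0.6462, H₀ = 0.8683 rad.
Bracket: H₀ sin φ sin δ + cos φ cos δ sin H₀ = 0.8683×0.86949×-0.34459 + 0.49394×0.93875×0.76321 = -0.260158 + 0.353890 = 0.093732.
Q̄ = (S₀/π) × [bracket] = (2114/π) × 0.093732 = 63.07 W/m².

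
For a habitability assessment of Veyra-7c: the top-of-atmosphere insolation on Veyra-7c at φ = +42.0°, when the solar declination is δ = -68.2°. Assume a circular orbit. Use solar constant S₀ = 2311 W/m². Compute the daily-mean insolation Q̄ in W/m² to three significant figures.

Q̄ ≈ 0.00 W/m²

cos H₀ = −tan(+42.0°) tan(-68.200°) = 2.2512 ≥ 1 ⇒ polar night, H₀ = 0 and Q̄ = 0.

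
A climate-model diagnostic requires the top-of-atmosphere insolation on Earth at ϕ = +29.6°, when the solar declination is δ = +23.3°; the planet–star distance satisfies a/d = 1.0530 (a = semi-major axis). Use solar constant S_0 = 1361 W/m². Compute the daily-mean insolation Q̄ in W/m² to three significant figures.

Q̄ ≈ 543 W/m²

cos h₀ = −tan(+29.6°) tan(+23.300°) = -0.2447, h₀ = 1.8180 rad.
Bracket: h₀ sin ϕ sin δ + cos ϕ cos δ sin h₀ = 1.8180×0.49394×0.39555 + 0.86949×0.91845×0.96961 = 0.355197 + 0.774314 = 1.129511.
Inverse-square distance factor (a/d)² = 1.0530² = 1.108809.
Q̄ = (S_0/π) × 1.108809 × [bracket] = (1361/π) × 1.108809 × 1.129511 = 542.6 W/m².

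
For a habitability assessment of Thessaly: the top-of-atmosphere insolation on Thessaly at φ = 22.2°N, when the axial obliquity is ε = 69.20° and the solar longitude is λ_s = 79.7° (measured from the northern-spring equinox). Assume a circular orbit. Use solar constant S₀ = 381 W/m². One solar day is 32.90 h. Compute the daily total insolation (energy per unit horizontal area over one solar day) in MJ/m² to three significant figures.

Solar declination: sin δ = sin ε · sin λ_s = sin 69.20° × sin 79.7° = 0.91976, so δ = +66.891°.
cos H₀ = −tan(+22.2°) tan(+66.891°) = -0.9564, H₀ = 2.8450 rad.
Bracket: H₀ sin φ sin δ + cos φ cos δ sin H₀ = 2.8450×0.37784×0.91976 + 0.92587×0.39248×0.29222 = 0.988700 + 0.106188 = 1.094888.
Q̄ = (S₀/π) × [bracket] = (381/π) × 1.094888 = 132.78 W/m².
Daily total = Q̄ × 32.90 h × 3600 s/h = 132.78 × 32.90 × 3600 / 10⁶ = 15.73 MJ/m².

15.7 MJ/m²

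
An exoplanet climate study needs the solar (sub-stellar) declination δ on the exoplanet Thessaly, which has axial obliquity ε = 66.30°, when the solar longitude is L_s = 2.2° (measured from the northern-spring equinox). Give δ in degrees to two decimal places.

δ = +2.01°

sin δ = sin ε · sin L_s = sin 66.30° × sin 2.2° = 0.035150.
δ = arcsin(0.035150) = +2.01°.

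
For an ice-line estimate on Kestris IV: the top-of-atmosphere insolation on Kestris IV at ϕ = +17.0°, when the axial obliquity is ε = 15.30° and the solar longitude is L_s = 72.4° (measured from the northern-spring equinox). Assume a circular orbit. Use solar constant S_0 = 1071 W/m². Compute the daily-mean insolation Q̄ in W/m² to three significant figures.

Solar declination: sin δ = sin ε · sin L_s = sin 15.30° × sin 72.4° = 0.25152, so δ = +14.568°.
cos h₀ = −tan(+17.0°) tan(+14.568°) = -0.0795, h₀ = 1.6503 rad.
Bracket: h₀ sin ϕ sin δ + cos ϕ cos δ sin h₀ = 1.6503×0.29237×0.25152 + 0.95630×0.96785×0.99684 = 0.121358 + 0.922630 = 1.043988.
Q̄ = (S_0/π) × [bracket] = (1071/π) × 1.043988 = 355.9 W/m².

Q̄ ≈ 356 W/m²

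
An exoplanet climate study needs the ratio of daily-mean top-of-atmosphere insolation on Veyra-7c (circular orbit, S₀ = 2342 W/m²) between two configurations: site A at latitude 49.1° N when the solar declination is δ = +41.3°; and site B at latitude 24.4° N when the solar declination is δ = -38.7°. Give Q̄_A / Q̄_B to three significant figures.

— Configuration A (φ=+49.1°):
cos H₀ = −tan(+49.1°) tan(+41.300°) = -1.0142 ≤ −1 ⇒ polar day, H₀ = π.
Bracket: H₀ sin φ sin δ + cos φ cos δ sin H₀ = 3.1416×0.75585×0.66000 + 0.65474×0.75126×0.00000 = 1.567222 + 0.000000 = 1.567222.
Q̄ = (S₀/π) × [bracket] = (2342/π) × 1.567222 = 1168.3 W/m².
— Configuration B (φ=+24.4°):
cos H₀ = −tan(+24.4°) tan(-38.700°) = 0.3634, H₀ = 1.1989 rad.
Bracket: H₀ sin φ sin δ + cos φ cos δ sin H₀ = 1.1989×0.41310×-0.62524 + 0.91068×0.78043×0.93163 = -0.309660 + 0.662130 = 0.352470.
Q̄ = (S₀/π) × [bracket] = (2342/π) × 0.352470 = 262.76 W/m².
Ratio Q̄_A / Q̄_B = 1168.3 / 262.76 = 4.446.

Q̄_A / Q̄_B ≈ 4.45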